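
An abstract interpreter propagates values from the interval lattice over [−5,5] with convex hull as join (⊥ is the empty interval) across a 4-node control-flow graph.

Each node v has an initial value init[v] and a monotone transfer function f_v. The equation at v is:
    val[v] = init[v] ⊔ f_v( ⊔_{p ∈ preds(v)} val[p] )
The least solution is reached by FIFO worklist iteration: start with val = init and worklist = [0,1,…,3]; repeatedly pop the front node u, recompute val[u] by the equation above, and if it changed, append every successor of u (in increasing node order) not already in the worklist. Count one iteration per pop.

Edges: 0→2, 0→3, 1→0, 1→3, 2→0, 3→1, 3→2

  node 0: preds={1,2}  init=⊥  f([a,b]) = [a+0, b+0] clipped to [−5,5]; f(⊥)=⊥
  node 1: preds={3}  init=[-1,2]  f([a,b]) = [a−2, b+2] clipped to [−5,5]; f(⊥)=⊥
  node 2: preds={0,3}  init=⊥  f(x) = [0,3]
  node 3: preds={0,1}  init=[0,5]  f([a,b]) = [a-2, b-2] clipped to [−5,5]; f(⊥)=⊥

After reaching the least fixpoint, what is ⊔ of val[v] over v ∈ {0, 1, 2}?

[-5,5]

Worklist (12 pops):
  #1 pop 0: in=[-1,2] → [-1,2] (was ⊥); enqueue []
  #2 pop 1: in=[0,5] → [-2,5] (was [-1,2]); enqueue [0]
  #3 pop 2: in=[-1,5] → [0,3] (was ⊥); enqueue []
  #4 pop 3: in=[-2,5] → [-4,5] (was [0,5]); enqueue [1,2]
  #5 pop 0: in=[-2,5] → [-2,5] (was [-1,2]); enqueue [3]
  #6 pop 1: in=[-4,5] → [-5,5] (was [-2,5]); enqueue [0]
  #7 pop 2: in=[-4,5] → [0,3] (no change)
  #8 pop 3: in=[-5,5] → [-5,5] (was [-4,5]); enqueue [1,2]
  #9 pop 0: in=[-5,5] → [-5,5] (was [-2,5]); enqueue [3]
  #10 pop 1: in=[-5,5] → [-5,5] (no change)
  #11 pop 2: in=[-5,5] → [0,3] (no change)
  #12 pop 3: in=[-5,5] → [-5,5] (no change)

Fixpoint:
  val[0] = [-5,5]
  val[1] = [-5,5]
  val[2] = [0,3]
  val[3] = [-5,5]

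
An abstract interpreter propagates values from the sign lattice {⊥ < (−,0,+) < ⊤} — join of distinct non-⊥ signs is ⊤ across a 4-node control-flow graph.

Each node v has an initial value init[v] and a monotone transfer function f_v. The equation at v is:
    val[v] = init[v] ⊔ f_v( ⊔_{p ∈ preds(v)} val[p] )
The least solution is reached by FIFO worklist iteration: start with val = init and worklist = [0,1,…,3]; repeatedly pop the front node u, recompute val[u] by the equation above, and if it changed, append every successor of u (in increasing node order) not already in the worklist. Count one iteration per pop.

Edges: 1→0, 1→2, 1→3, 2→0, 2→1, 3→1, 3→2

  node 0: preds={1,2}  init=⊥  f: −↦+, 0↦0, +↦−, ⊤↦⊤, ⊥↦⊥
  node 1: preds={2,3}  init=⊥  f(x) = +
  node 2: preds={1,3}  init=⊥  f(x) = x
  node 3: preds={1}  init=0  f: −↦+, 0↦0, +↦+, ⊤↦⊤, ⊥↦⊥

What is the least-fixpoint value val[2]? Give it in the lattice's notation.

⊤

Worklist (7 pops):
  #1 pop 0: in=⊥ → ⊥ (no change)
  #2 pop 1: in=0 → + (was ⊥); enqueue [0]
  #3 pop 2: in=⊤ → ⊤ (was ⊥); enqueue [1]
  #4 pop 3: in=+ → ⊤ (was 0); enqueue [2]
  #5 pop 0: in=⊤ → ⊤ (was ⊥); enqueue []
  #6 pop 1: in=⊤ → + (no change)
  #7 pop 2: in=⊤ → ⊤ (no change)

Fixpoint:
  val[0] = ⊤
  val[1] = +
  val[2] = ⊤
  val[3] = ⊤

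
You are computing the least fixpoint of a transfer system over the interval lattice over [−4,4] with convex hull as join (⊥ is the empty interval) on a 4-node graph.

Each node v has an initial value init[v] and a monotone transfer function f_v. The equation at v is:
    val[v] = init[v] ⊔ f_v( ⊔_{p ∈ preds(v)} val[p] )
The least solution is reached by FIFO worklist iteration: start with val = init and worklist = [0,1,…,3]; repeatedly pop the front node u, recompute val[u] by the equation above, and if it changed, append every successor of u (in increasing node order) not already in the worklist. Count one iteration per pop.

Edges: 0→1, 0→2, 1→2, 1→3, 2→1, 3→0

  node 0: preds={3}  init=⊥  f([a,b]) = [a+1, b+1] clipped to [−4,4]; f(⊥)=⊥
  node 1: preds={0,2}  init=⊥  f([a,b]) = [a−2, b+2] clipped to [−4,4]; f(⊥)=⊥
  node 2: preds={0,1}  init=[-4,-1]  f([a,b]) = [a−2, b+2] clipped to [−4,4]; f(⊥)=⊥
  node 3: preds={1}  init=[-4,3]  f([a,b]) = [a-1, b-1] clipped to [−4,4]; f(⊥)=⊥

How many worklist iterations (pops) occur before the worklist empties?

5

Iteration log — 5 steps:
  step 1. node 0  ⊔preds=[-4,3]  new=[-3,4]  old=⊥  +wl: 
  step 2. node 1  ⊔preds=[-4,4]  new=[-4,4]  old=⊥  +wl: 
  step 3. node 2  ⊔preds=[-4,4]  new=[-4,4]  old=[-4,-1]  +wl: 1
  step 4. node 3  ⊔preds=[-4,4]  new=[-4,3]  stable
  step 5. node 1  ⊔preds=[-4,4]  new=[-4,4]  stable

Least fixpoint reached:
  node 0: [-3,4]
  node 1: [-4,4]
  node 2: [-4,4]
  node 3: [-4,3]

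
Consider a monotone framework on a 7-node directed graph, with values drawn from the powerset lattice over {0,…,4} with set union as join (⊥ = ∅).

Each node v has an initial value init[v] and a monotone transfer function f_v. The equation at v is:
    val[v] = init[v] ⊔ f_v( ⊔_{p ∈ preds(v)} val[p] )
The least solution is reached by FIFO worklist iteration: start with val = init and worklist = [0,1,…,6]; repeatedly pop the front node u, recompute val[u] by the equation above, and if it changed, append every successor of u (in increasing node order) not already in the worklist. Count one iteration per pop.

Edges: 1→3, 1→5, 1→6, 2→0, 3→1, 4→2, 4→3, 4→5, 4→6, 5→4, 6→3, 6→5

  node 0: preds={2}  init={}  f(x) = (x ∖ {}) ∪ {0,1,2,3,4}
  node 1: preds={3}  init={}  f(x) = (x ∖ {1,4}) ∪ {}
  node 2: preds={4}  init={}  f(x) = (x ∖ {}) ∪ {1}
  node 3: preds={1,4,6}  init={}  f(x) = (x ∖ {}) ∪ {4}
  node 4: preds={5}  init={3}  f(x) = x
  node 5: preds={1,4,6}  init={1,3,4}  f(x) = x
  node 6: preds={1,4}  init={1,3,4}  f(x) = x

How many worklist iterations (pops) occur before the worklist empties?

Iteration log — 14 steps:
  step 1. node 0  ⊔preds={}  new={0,1,2,3,4}  old={}  +wl: 
  step 2. node 1  ⊔preds={}  new={}  stable
  step 3. node 2  ⊔preds={3}  new={1,3}  old={}  +wl: 0
  step 4. node 3  ⊔preds={1,3,4}  new={1,3,4}  old={}  +wl: 1
  step 5. node 4  ⊔preds={1,3,4}  new={1,3,4}  old={3}  +wl: 2,3
  step 6. node 5  ⊔preds={1,3,4}  new={1,3,4}  stable
  step 7. node 6  ⊔preds={1,3,4}  new={1,3,4}  stable
  step 8. node 0  ⊔preds={1,3}  new={0,1,2,3,4}  stable
  step 9. node 1  ⊔preds={1,3,4}  new={3}  old={}  +wl: 5,6
  step 10. node 2  ⊔preds={1,3,4}  new={1,3,4}  old={1,3}  +wl: 0
  step 11. node 3  ⊔preds={1,3,4}  new={1,3,4}  stable
  step 12. node 5  ⊔preds={1,3,4}  new={1,3,4}  stable
  step 13. node 6  ⊔preds={1,3,4}  new={1,3,4}  stable
  step 14. node 0  ⊔preds={1,3,4}  new={0,1,2,3,4}  stable

Least fixpoint reached:
  node 0: {0,1,2,3,4}
  node 1: {3}
  node 2: {1,3,4}
  node 3: {1,3,4}
  node 4: {1,3,4}
  node 5: {1,3,4}
  node 6: {1,3,4}

14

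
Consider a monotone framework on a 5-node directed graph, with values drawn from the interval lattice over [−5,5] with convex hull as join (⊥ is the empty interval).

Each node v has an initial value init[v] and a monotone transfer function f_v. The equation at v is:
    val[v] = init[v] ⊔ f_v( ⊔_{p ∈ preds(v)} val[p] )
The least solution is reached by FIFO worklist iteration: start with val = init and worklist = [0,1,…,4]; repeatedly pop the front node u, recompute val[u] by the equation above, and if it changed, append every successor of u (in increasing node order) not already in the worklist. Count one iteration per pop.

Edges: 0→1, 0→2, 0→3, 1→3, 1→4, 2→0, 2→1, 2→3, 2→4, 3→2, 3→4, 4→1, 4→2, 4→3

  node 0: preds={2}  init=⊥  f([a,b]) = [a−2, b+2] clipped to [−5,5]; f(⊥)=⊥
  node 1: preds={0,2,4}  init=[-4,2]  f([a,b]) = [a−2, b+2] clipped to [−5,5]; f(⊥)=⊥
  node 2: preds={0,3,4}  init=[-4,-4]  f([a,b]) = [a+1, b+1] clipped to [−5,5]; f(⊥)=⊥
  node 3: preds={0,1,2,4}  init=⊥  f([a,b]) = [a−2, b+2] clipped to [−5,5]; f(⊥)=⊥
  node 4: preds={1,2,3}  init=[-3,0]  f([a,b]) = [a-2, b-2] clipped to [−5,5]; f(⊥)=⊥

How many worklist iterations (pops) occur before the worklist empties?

Trace (14 dequeues):
  [1] u=0 | in [-4,-4] | out [-5,-2] | prev ⊥ | push {}
  [2] u=1 | in [-5,0] | out [-5,2] | prev [-4,2] | push {}
  [3] u=2 | in [-5,0] | out [-4,1] | prev [-4,-4] | push {0,1}
  [4] u=3 | in [-5,2] | out [-5,4] | prev ⊥ | push {2}
  [5] u=4 | in [-5,4] | out [-5,2] | prev [-3,0] | push {3}
  [6] u=0 | in [-4,1] | out [-5,3] | prev [-5,-2] | push {}
  [7] u=1 | in [-5,3] | out [-5,5] | prev [-5,2] | push {4}
  [8] u=2 | in [-5,4] | out [-4,5] | prev [-4,1] | push {0,1}
  [9] u=3 | in [-5,5] | out [-5,5] | prev [-5,4] | push {2}
  [10] u=4 | in [-5,5] | out [-5,3] | prev [-5,2] | push {3}
  [11] u=0 | in [-4,5] | out [-5,5] | prev [-5,3] | push {}
  [12] u=1 | in [-5,5] | out [-5,5] | ==
  [13] u=2 | in [-5,5] | out [-4,5] | ==
  [14] u=3 | in [-5,5] | out [-5,5] | ==

Converged values:
  [0] [-5,5]
  [1] [-5,5]
  [2] [-4,5]
  [3] [-5,5]
  [4] [-5,3]

14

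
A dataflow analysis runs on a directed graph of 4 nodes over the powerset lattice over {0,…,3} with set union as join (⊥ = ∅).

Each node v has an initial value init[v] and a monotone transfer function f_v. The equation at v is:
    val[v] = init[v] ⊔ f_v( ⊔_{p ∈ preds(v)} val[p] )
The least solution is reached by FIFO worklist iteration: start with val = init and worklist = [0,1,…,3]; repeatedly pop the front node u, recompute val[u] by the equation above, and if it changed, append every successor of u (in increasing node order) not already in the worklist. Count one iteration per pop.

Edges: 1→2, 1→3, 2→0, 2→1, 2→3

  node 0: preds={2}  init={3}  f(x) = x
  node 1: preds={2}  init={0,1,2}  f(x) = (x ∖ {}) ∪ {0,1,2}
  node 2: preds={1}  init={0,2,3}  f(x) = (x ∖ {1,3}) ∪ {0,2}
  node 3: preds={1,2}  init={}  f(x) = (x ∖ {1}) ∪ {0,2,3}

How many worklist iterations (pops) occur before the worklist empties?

Worklist (4 pops):
  #1 pop 0: in={0,2,3} → {0,2,3} (was {3}); enqueue []
  #2 pop 1: in={0,2,3} → {0,1,2,3} (was {0,1,2}); enqueue []
  #3 pop 2: in={0,1,2,3} → {0,2,3} (no change)
  #4 pop 3: in={0,1,2,3} → {0,2,3} (was {}); enqueue []

Fixpoint:
  val[0] = {0,2,3}
  val[1] = {0,1,2,3}
  val[2] = {0,2,3}
  val[3] = {0,2,3}

4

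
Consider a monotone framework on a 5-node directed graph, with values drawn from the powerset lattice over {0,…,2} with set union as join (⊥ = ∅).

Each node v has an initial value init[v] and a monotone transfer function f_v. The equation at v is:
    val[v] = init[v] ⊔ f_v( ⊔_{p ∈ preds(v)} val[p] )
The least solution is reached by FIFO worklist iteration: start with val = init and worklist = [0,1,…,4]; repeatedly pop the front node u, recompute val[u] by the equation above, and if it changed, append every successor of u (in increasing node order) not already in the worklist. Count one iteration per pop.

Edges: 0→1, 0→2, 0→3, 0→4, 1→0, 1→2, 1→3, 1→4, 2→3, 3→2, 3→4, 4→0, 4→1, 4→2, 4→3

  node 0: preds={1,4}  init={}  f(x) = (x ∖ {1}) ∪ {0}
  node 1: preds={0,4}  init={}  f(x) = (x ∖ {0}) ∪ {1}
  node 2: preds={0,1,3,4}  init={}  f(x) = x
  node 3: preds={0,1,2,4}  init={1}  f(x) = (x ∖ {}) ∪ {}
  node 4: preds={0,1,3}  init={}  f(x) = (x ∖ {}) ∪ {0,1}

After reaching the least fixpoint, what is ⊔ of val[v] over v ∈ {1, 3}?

Trace (9 dequeues):
  [1] u=0 | in {} | out {0} | prev {} | push {}
  [2] u=1 | in {0} | out {1} | prev {} | push {0}
  [3] u=2 | in {0,1} | out {0,1} | prev {} | push {}
  [4] u=3 | in {0,1} | out {0,1} | prev {1} | push {2}
  [5] u=4 | in {0,1} | out {0,1} | prev {} | push {1,3}
  [6] u=0 | in {0,1} | out {0} | ==
  [7] u=2 | in {0,1} | out {0,1} | ==
  [8] u=1 | in {0,1} | out {1} | ==
  [9] u=3 | in {0,1} | out {0,1} | ==

Converged values:
  [0] {0}
  [1] {1}
  [2] {0,1}
  [3] {0,1}
  [4] {0,1}

{0,1}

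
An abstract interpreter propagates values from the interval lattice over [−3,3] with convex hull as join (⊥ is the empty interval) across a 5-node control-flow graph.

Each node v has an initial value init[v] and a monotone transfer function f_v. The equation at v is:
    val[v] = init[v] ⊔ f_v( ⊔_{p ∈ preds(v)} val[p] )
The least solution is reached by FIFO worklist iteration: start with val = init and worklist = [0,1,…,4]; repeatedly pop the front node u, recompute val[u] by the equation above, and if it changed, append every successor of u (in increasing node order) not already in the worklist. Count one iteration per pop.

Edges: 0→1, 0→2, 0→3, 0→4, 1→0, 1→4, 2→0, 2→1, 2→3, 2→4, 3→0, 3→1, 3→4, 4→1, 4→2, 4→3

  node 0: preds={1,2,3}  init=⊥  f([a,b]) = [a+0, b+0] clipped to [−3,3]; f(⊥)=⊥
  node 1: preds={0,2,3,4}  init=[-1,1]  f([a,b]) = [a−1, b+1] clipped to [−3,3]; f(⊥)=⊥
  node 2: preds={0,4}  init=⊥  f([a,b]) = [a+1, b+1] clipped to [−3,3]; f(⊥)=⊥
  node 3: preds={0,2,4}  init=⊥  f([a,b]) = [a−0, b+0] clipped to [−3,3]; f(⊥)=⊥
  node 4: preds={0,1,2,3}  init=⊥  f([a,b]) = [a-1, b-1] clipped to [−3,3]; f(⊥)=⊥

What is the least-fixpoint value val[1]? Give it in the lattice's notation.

[-3,3]

Iteration log — 15 steps:
  step 1. node 0  ⊔preds=[-1,1]  new=[-1,1]  old=⊥  +wl: 
  step 2. node 1  ⊔preds=[-1,1]  new=[-2,2]  old=[-1,1]  +wl: 0
  step 3. node 2  ⊔preds=[-1,1]  new=[0,2]  old=⊥  +wl: 1
  step 4. node 3  ⊔preds=[-1,2]  new=[-1,2]  old=⊥  +wl: 
  step 5. node 4  ⊔preds=[-2,2]  new=[-3,1]  old=⊥  +wl: 2,3
  step 6. node 0  ⊔preds=[-2,2]  new=[-2,2]  old=[-1,1]  +wl: 4
  step 7. node 1  ⊔preds=[-3,2]  new=[-3,3]  old=[-2,2]  +wl: 0
  step 8. node 2  ⊔preds=[-3,2]  new=[-2,3]  old=[0,2]  +wl: 1
  step 9. node 3  ⊔preds=[-3,3]  new=[-3,3]  old=[-1,2]  +wl: 
  step 10. node 4  ⊔preds=[-3,3]  new=[-3,2]  old=[-3,1]  +wl: 2,3
  step 11. node 0  ⊔preds=[-3,3]  new=[-3,3]  old=[-2,2]  +wl: 4
  step 12. node 1  ⊔preds=[-3,3]  new=[-3,3]  stable
  step 13. node 2  ⊔preds=[-3,3]  new=[-2,3]  stable
  step 14. node 3  ⊔preds=[-3,3]  new=[-3,3]  stable
  step 15. node 4  ⊔preds=[-3,3]  new=[-3,2]  stable

Least fixpoint reached:
  node 0: [-3,3]
  node 1: [-3,3]
  node 2: [-2,3]
  node 3: [-3,3]
  node 4: [-3,2]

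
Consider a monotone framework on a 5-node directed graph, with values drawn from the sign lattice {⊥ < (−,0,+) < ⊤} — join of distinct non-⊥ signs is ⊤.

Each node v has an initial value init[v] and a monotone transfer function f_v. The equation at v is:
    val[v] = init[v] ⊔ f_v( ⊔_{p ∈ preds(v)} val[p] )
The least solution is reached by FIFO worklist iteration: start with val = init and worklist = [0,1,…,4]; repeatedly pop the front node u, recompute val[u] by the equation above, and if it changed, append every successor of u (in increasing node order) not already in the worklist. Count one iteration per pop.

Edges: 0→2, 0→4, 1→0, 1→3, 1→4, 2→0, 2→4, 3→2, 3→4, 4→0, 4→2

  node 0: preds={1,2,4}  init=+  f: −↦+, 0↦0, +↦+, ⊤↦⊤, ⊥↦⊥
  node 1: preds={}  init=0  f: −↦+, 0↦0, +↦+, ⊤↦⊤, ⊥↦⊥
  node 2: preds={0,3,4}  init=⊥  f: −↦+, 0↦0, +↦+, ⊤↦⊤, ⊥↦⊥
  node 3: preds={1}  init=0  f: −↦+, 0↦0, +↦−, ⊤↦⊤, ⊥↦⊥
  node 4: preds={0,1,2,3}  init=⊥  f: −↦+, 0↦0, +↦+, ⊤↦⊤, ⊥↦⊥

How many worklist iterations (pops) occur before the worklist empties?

Iteration log — 7 steps:
  step 1. node 0  ⊔preds=0  new=⊤  old=+  +wl: 
  step 2. node 1  ⊔preds=⊥  new=0  stable
  step 3. node 2  ⊔preds=⊤  new=⊤  old=⊥  +wl: 0
  step 4. node 3  ⊔preds=0  new=0  stable
  step 5. node 4  ⊔preds=⊤  new=⊤  old=⊥  +wl: 2
  step 6. node 0  ⊔preds=⊤  new=⊤  stable
  step 7. node 2  ⊔preds=⊤  new=⊤  stable

Least fixpoint reached:
  node 0: ⊤
  node 1: 0
  node 2: ⊤
  node 3: 0
  node 4: ⊤

7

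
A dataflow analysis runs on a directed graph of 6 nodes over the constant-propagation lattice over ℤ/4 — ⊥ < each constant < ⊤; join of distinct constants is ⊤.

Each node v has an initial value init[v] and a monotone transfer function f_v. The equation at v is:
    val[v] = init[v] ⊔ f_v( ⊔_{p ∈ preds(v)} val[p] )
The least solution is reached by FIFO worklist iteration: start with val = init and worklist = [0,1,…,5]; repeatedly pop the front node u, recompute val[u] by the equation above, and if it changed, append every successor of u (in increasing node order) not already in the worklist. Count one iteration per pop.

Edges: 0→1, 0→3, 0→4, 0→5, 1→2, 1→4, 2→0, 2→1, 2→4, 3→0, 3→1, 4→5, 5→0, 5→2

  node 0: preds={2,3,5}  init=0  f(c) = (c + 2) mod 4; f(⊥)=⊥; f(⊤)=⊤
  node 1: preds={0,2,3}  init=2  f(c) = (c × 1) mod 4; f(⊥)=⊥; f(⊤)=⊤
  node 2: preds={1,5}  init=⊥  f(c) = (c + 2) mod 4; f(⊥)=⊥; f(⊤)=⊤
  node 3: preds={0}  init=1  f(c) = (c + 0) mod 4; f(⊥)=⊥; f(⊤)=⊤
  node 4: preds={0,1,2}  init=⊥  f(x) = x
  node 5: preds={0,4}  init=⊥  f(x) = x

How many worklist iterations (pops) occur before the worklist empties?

9

Worklist (9 pops):
  #1 pop 0: in=1 → ⊤ (was 0); enqueue []
  #2 pop 1: in=⊤ → ⊤ (was 2); enqueue []
  #3 pop 2: in=⊤ → ⊤ (was ⊥); enqueue [0,1]
  #4 pop 3: in=⊤ → ⊤ (was 1); enqueue []
  #5 pop 4: in=⊤ → ⊤ (was ⊥); enqueue []
  #6 pop 5: in=⊤ → ⊤ (was ⊥); enqueue [2]
  #7 pop 0: in=⊤ → ⊤ (no change)
  #8 pop 1: in=⊤ → ⊤ (no change)
  #9 pop 2: in=⊤ → ⊤ (no change)

Fixpoint:
  val[0] = ⊤
  val[1] = ⊤
  val[2] = ⊤
  val[3] = ⊤
  val[4] = ⊤
  val[5] = ⊤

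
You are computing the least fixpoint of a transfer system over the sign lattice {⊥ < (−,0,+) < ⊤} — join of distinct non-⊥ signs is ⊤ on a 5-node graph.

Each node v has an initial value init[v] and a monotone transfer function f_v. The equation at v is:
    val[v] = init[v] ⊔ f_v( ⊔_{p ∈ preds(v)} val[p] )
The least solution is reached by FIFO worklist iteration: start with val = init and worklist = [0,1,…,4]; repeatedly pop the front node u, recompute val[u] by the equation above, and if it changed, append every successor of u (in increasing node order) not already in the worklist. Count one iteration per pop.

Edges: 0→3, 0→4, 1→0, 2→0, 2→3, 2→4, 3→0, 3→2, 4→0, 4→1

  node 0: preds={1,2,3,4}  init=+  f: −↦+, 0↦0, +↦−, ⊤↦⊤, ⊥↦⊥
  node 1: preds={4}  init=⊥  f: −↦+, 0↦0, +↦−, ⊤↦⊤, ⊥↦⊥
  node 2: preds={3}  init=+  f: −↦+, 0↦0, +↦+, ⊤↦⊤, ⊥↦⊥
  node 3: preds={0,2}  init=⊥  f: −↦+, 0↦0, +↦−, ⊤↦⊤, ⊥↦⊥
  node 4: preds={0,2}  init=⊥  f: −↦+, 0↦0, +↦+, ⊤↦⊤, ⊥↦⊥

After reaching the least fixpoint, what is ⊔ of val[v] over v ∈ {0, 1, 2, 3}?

⊤

Iteration log — 11 steps:
  step 1. node 0  ⊔preds=+  new=⊤  old=+  +wl: 
  step 2. node 1  ⊔preds=⊥  new=⊥  stable
  step 3. node 2  ⊔preds=⊥  new=+  stable
  step 4. node 3  ⊔preds=⊤  new=⊤  old=⊥  +wl: 0,2
  step 5. node 4  ⊔preds=⊤  new=⊤  old=⊥  +wl: 1
  step 6. node 0  ⊔preds=⊤  new=⊤  stable
  step 7. node 2  ⊔preds=⊤  new=⊤  old=+  +wl: 0,3,4
  step 8. node 1  ⊔preds=⊤  new=⊤  old=⊥  +wl: 
  step 9. node 0  ⊔preds=⊤  new=⊤  stable
  step 10. node 3  ⊔preds=⊤  new=⊤  stable
  step 11. node 4  ⊔preds=⊤  new=⊤  stable

Least fixpoint reached:
  node 0: ⊤
  node 1: ⊤
  node 2: ⊤
  node 3: ⊤
  node 4: ⊤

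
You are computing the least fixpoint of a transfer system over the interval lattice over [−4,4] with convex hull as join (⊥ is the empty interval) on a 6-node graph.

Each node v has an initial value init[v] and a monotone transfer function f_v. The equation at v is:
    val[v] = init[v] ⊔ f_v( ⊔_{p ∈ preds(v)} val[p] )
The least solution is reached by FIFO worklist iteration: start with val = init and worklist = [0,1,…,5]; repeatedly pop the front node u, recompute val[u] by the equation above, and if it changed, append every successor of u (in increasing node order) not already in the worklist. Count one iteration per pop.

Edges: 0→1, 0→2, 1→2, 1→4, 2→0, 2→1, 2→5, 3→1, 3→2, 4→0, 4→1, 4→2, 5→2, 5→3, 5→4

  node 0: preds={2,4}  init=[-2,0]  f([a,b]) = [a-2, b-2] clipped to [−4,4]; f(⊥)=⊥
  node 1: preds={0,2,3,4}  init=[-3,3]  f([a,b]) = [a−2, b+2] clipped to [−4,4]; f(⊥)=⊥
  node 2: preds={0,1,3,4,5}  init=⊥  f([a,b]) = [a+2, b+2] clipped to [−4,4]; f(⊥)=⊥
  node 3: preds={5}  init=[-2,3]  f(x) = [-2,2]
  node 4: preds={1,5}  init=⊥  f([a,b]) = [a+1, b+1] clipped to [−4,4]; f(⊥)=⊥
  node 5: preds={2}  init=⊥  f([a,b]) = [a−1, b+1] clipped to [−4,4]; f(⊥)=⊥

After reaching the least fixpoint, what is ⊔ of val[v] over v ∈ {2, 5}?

Iteration log — 11 steps:
  step 1. node 0  ⊔preds=⊥  new=[-2,0]  stable
  step 2. node 1  ⊔preds=[-2,3]  new=[-4,4]  old=[-3,3]  +wl: 
  step 3. node 2  ⊔preds=[-4,4]  new=[-2,4]  old=⊥  +wl: 0,1
  step 4. node 3  ⊔preds=⊥  new=[-2,3]  stable
  step 5. node 4  ⊔preds=[-4,4]  new=[-3,4]  old=⊥  +wl: 2
  step 6. node 5  ⊔preds=[-2,4]  new=[-3,4]  old=⊥  +wl: 3,4
  step 7. node 0  ⊔preds=[-3,4]  new=[-4,2]  old=[-2,0]  +wl: 
  step 8. node 1  ⊔preds=[-4,4]  new=[-4,4]  stable
  step 9. node 2  ⊔preds=[-4,4]  new=[-2,4]  stable
  step 10. node 3  ⊔preds=[-3,4]  new=[-2,3]  stable
  step 11. node 4  ⊔preds=[-4,4]  new=[-3,4]  stable

Least fixpoint reached:
  node 0: [-4,2]
  node 1: [-4,4]
  node 2: [-2,4]
  node 3: [-2,3]
  node 4: [-3,4]
  node 5: [-3,4]

[-3,4]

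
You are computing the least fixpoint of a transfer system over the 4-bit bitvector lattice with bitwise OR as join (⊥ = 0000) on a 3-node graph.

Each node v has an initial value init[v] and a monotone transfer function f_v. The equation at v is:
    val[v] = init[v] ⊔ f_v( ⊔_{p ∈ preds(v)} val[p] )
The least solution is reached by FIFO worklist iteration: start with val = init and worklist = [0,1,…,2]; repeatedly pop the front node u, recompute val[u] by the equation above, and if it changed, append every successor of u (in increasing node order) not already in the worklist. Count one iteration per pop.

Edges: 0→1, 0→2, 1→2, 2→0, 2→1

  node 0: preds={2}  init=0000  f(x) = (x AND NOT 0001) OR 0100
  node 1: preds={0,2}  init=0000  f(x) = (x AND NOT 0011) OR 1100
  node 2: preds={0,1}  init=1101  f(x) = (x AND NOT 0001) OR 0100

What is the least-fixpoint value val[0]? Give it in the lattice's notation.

1100

Worklist (3 pops):
  #1 pop 0: in=1101 → 1100 (was 0000); enqueue []
  #2 pop 1: in=1101 → 1100 (was 0000); enqueue []
  #3 pop 2: in=1100 → 1101 (no change)

Fixpoint:
  val[0] = 1100
  val[1] = 1100
  val[2] = 1101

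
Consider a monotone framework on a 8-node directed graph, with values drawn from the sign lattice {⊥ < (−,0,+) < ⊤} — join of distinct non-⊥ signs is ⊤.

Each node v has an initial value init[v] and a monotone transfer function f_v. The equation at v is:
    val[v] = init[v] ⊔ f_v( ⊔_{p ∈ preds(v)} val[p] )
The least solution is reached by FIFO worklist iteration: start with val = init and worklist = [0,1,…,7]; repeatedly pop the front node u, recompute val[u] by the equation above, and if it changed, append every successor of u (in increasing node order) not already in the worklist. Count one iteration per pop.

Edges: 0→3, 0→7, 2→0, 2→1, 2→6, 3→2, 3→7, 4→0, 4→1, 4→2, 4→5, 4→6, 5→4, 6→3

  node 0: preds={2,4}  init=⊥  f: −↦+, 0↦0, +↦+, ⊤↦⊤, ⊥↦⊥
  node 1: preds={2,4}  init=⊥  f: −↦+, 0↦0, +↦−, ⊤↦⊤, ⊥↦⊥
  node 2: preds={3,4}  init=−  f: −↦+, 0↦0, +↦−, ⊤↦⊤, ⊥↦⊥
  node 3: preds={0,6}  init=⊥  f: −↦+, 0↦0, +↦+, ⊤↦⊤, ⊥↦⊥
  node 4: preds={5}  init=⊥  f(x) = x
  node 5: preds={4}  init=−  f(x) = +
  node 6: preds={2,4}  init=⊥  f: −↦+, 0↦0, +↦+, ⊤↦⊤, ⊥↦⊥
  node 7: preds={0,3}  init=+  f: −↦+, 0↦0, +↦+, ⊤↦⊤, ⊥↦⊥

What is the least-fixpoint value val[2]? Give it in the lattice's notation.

⊤

Iteration log — 20 steps:
  step 1. node 0  ⊔preds=−  new=+  old=⊥  +wl: 
  step 2. node 1  ⊔preds=−  new=+  old=⊥  +wl: 
  step 3. node 2  ⊔preds=⊥  new=−  stable
  step 4. node 3  ⊔preds=+  new=+  old=⊥  +wl: 2
  step 5. node 4  ⊔preds=−  new=−  old=⊥  +wl: 0,1
  step 6. node 5  ⊔preds=−  new=⊤  old=−  +wl: 4
  step 7. node 6  ⊔preds=−  new=+  old=⊥  +wl: 3
  step 8. node 7  ⊔preds=+  new=+  stable
  step 9. node 2  ⊔preds=⊤  new=⊤  old=−  +wl: 6
  step 10. node 0  ⊔preds=⊤  new=⊤  old=+  +wl: 7
  step 11. node 1  ⊔preds=⊤  new=⊤  old=+  +wl: 
  step 12. node 4  ⊔preds=⊤  new=⊤  old=−  +wl: 0,1,2,5
  step 13. node 3  ⊔preds=⊤  new=⊤  old=+  +wl: 
  step 14. node 6  ⊔preds=⊤  new=⊤  old=+  +wl: 3
  step 15. node 7  ⊔preds=⊤  new=⊤  old=+  +wl: 
  step 16. node 0  ⊔preds=⊤  new=⊤  stable
  step 17. node 1  ⊔preds=⊤  new=⊤  stable
  step 18. node 2  ⊔preds=⊤  new=⊤  stable
  step 19. node 5  ⊔preds=⊤  new=⊤  stable
  step 20. node 3  ⊔preds=⊤  new=⊤  stable

Least fixpoint reached:
  node 0: ⊤
  node 1: ⊤
  node 2: ⊤
  node 3: ⊤
  node 4: ⊤
  node 5: ⊤
  node 6: ⊤
  node 7: ⊤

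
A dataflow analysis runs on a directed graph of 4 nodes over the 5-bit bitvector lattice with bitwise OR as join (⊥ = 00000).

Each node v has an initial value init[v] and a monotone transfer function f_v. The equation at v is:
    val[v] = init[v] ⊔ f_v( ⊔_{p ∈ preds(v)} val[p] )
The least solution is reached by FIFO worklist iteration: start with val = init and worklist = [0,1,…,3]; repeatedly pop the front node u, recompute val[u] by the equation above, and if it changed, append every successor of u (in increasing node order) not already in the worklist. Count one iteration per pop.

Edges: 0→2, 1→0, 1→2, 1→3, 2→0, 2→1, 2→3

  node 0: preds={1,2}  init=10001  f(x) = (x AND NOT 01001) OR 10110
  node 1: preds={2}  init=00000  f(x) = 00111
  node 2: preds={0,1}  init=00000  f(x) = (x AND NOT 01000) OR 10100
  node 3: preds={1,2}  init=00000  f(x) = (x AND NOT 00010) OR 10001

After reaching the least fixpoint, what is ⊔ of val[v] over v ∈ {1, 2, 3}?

Worklist (6 pops):
  #1 pop 0: in=00000 → 10111 (was 10001); enqueue []
  #2 pop 1: in=00000 → 00111 (was 00000); enqueue [0]
  #3 pop 2: in=10111 → 10111 (was 00000); enqueue [1]
  #4 pop 3: in=10111 → 10101 (was 00000); enqueue []
  #5 pop 0: in=10111 → 10111 (no change)
  #6 pop 1: in=10111 → 00111 (no change)

Fixpoint:
  val[0] = 10111
  val[1] = 00111
  val[2] = 10111
  val[3] = 10101

10111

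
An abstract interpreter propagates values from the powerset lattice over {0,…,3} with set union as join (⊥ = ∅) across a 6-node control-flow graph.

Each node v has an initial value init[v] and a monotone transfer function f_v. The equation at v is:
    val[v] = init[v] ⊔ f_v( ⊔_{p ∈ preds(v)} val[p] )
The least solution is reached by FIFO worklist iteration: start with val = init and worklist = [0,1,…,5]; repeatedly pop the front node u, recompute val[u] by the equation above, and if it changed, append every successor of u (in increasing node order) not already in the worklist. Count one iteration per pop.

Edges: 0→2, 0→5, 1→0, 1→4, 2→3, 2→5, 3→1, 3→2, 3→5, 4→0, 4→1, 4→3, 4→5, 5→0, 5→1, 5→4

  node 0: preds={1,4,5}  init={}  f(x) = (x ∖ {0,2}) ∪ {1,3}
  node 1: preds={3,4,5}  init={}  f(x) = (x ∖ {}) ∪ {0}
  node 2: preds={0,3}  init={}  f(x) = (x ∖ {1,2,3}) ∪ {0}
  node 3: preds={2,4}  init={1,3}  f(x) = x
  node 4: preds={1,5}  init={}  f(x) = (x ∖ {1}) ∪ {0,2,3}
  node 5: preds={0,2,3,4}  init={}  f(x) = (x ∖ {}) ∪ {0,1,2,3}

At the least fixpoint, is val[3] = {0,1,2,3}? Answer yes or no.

Iteration log — 15 steps:
  step 1. node 0  ⊔preds={}  new={1,3}  old={}  +wl: 
  step 2. node 1  ⊔preds={1,3}  new={0,1,3}  old={}  +wl: 0
  step 3. node 2  ⊔preds={1,3}  new={0}  old={}  +wl: 
  step 4. node 3  ⊔preds={0}  new={0,1,3}  old={1,3}  +wl: 1,2
  step 5. node 4  ⊔preds={0,1,3}  new={0,2,3}  old={}  +wl: 3
  step 6. node 5  ⊔preds={0,1,2,3}  new={0,1,2,3}  old={}  +wl: 4
  step 7. node 0  ⊔preds={0,1,2,3}  new={1,3}  stable
  step 8. node 1  ⊔preds={0,1,2,3}  new={0,1,2,3}  old={0,1,3}  +wl: 0
  step 9. node 2  ⊔preds={0,1,3}  new={0}  stable
  step 10. node 3  ⊔preds={0,2,3}  new={0,1,2,3}  old={0,1,3}  +wl: 1,2,5
  step 11. node 4  ⊔preds={0,1,2,3}  new={0,2,3}  stable
  step 12. node 0  ⊔preds={0,1,2,3}  new={1,3}  stable
  step 13. node 1  ⊔preds={0,1,2,3}  new={0,1,2,3}  stable
  step 14. node 2  ⊔preds={0,1,2,3}  new={0}  stable
  step 15. node 5  ⊔preds={0,1,2,3}  new={0,1,2,3}  stable

Least fixpoint reached:
  node 0: {1,3}
  node 1: {0,1,2,3}
  node 2: {0}
  node 3: {0,1,2,3}
  node 4: {0,2,3}
  node 5: {0,1,2,3}

yes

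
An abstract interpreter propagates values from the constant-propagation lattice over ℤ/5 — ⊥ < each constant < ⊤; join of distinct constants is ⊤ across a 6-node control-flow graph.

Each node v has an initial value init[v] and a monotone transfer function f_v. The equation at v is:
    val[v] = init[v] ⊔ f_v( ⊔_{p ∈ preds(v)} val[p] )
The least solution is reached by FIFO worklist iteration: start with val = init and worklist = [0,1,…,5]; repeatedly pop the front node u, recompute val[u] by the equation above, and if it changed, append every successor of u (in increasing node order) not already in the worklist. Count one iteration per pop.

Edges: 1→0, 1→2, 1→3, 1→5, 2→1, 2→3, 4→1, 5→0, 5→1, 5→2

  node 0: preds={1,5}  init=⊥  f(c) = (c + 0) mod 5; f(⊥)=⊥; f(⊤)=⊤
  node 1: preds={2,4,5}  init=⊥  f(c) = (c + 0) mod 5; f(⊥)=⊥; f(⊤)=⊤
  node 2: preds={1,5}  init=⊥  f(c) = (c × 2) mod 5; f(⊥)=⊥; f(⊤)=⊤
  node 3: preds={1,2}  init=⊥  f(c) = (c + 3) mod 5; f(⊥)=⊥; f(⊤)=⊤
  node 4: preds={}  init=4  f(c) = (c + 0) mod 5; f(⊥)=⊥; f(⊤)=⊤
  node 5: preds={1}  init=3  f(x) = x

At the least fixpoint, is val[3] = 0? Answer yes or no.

Iteration log — 9 steps:
  step 1. node 0  ⊔preds=3  new=3  old=⊥  +wl: 
  step 2. node 1  ⊔preds=⊤  new=⊤  old=⊥  +wl: 0
  step 3. node 2  ⊔preds=⊤  new=⊤  old=⊥  +wl: 1
  step 4. node 3  ⊔preds=⊤  new=⊤  old=⊥  +wl: 
  step 5. node 4  ⊔preds=⊥  new=4  stable
  step 6. node 5  ⊔preds=⊤  new=⊤  old=3  +wl: 2
  step 7. node 0  ⊔preds=⊤  new=⊤  old=3  +wl: 
  step 8. node 1  ⊔preds=⊤  new=⊤  stable
  step 9. node 2  ⊔preds=⊤  new=⊤  stable

Least fixpoint reached:
  node 0: ⊤
  node 1: ⊤
  node 2: ⊤
  node 3: ⊤
  node 4: 4
  node 5: ⊤

no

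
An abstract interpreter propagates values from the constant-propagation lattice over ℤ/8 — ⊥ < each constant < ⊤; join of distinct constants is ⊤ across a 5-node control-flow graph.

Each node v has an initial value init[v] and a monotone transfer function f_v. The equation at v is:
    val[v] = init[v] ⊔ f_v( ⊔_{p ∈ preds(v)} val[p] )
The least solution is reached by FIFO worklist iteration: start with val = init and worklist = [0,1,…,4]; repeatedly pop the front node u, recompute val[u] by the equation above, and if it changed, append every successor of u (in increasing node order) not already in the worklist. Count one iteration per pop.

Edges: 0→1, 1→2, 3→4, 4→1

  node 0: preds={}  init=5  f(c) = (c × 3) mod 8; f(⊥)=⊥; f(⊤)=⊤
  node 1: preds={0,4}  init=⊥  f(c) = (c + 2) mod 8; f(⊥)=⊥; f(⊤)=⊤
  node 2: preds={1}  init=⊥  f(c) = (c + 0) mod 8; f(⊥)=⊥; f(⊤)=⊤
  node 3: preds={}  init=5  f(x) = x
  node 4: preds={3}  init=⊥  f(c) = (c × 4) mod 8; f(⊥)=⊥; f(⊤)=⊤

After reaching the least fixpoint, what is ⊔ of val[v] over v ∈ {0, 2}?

⊤

Trace (7 dequeues):
  [1] u=0 | in ⊥ | out 5 | ==
  [2] u=1 | in 5 | out 7 | prev ⊥ | push {}
  [3] u=2 | in 7 | out 7 | prev ⊥ | push {}
  [4] u=3 | in ⊥ | out 5 | ==
  [5] u=4 | in 5 | out 4 | prev ⊥ | push {1}
  [6] u=1 | in ⊤ | out ⊤ | prev 7 | push {2}
  [7] u=2 | in ⊤ | out ⊤ | prev 7 | push {}

Converged values:
  [0] 5
  [1] ⊤
  [2] ⊤
  [3] 5
  [4] 4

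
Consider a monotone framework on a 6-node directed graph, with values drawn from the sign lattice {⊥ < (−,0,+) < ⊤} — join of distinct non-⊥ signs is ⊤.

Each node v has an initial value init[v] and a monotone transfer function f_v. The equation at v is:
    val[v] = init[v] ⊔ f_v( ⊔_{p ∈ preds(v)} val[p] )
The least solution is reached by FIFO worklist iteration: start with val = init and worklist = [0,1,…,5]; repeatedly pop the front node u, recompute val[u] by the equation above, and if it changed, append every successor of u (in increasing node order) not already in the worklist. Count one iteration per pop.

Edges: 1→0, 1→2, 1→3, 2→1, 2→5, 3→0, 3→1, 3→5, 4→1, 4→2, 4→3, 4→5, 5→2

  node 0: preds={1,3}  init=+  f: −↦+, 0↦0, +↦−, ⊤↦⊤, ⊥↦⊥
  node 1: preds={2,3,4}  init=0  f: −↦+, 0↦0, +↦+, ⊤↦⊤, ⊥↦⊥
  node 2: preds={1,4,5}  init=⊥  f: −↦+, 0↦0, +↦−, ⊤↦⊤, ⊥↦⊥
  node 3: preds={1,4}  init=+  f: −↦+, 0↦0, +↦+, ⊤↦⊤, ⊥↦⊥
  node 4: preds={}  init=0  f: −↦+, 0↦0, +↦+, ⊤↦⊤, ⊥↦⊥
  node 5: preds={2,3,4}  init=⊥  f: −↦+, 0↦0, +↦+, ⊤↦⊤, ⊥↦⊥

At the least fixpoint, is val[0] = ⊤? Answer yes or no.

Worklist (9 pops):
  #1 pop 0: in=⊤ → ⊤ (was +); enqueue []
  #2 pop 1: in=⊤ → ⊤ (was 0); enqueue [0]
  #3 pop 2: in=⊤ → ⊤ (was ⊥); enqueue [1]
  #4 pop 3: in=⊤ → ⊤ (was +); enqueue []
  #5 pop 4: in=⊥ → 0 (no change)
  #6 pop 5: in=⊤ → ⊤ (was ⊥); enqueue [2]
  #7 pop 0: in=⊤ → ⊤ (no change)
  #8 pop 1: in=⊤ → ⊤ (no change)
  #9 pop 2: in=⊤ → ⊤ (no change)

Fixpoint:
  val[0] = ⊤
  val[1] = ⊤
  val[2] = ⊤
  val[3] = ⊤
  val[4] = 0
  val[5] = ⊤

yes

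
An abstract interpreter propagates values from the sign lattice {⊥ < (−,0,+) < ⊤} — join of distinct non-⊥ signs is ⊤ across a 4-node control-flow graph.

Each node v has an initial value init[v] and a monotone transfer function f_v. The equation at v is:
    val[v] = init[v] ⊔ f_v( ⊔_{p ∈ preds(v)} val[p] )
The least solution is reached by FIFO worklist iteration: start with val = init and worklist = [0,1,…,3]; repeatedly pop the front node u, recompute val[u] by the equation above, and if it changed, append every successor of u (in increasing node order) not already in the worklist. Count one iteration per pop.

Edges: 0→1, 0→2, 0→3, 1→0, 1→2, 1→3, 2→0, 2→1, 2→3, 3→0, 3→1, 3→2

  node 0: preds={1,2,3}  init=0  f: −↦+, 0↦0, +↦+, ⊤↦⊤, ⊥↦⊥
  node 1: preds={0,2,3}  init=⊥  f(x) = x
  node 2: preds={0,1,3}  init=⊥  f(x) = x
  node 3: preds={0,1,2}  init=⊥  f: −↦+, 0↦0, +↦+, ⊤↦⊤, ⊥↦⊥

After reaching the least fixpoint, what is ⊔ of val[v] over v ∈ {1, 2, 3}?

Worklist (7 pops):
  #1 pop 0: in=⊥ → 0 (no change)
  #2 pop 1: in=0 → 0 (was ⊥); enqueue [0]
  #3 pop 2: in=0 → 0 (was ⊥); enqueue [1]
  #4 pop 3: in=0 → 0 (was ⊥); enqueue [2]
  #5 pop 0: in=0 → 0 (no change)
  #6 pop 1: in=0 → 0 (no change)
  #7 pop 2: in=0 → 0 (no change)

Fixpoint:
  val[0] = 0
  val[1] = 0
  val[2] = 0
  val[3] = 0

0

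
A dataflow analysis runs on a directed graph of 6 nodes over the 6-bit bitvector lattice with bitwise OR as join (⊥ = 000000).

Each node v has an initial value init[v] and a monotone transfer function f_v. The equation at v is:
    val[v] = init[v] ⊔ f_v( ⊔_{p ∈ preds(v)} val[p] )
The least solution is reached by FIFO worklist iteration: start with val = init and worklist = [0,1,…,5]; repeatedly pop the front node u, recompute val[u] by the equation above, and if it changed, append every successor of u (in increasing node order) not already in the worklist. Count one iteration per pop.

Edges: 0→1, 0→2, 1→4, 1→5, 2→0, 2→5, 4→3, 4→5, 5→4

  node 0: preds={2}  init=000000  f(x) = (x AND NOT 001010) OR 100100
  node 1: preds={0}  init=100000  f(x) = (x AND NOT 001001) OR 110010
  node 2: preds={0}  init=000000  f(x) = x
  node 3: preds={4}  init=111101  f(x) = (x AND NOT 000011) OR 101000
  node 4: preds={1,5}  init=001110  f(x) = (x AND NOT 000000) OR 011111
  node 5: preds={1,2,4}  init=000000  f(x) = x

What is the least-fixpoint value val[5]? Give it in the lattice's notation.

Iteration log — 9 steps:
  step 1. node 0  ⊔preds=000000  new=100100  old=000000  +wl: 
  step 2. node 1  ⊔preds=100100  new=110110  old=100000  +wl: 
  step 3. node 2  ⊔preds=100100  new=100100  old=000000  +wl: 0
  step 4. node 3  ⊔preds=001110  new=111101  stable
  step 5. node 4  ⊔preds=110110  new=111111  old=001110  +wl: 3
  step 6. node 5  ⊔preds=111111  new=111111  old=000000  +wl: 4
  step 7. node 0  ⊔preds=100100  new=100100  stable
  step 8. node 3  ⊔preds=111111  new=111101  stable
  step 9. node 4  ⊔preds=111111  new=111111  stable

Least fixpoint reached:
  node 0: 100100
  node 1: 110110
  node 2: 100100
  node 3: 111101
  node 4: 111111
  node 5: 111111

111111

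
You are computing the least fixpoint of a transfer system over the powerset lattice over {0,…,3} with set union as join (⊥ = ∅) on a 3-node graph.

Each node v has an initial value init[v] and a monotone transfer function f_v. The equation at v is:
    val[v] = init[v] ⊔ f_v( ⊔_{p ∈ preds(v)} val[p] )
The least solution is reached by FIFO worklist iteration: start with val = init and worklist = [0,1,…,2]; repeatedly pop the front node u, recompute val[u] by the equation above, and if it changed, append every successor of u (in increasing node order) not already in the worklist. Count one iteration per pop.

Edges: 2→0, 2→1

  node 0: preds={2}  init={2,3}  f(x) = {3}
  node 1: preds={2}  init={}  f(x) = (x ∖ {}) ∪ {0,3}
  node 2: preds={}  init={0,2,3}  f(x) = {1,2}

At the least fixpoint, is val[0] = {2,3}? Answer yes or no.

yes

Worklist (5 pops):
  #1 pop 0: in={0,2,3} → {2,3} (no change)
  #2 pop 1: in={0,2,3} → {0,2,3} (was {}); enqueue []
  #3 pop 2: in={} → {0,1,2,3} (was {0,2,3}); enqueue [0,1]
  #4 pop 0: in={0,1,2,3} → {2,3} (no change)
  #5 pop 1: in={0,1,2,3} → {0,1,2,3} (was {0,2,3}); enqueue []

Fixpoint:
  val[0] = {2,3}
  val[1] = {0,1,2,3}
  val[2] = {0,1,2,3}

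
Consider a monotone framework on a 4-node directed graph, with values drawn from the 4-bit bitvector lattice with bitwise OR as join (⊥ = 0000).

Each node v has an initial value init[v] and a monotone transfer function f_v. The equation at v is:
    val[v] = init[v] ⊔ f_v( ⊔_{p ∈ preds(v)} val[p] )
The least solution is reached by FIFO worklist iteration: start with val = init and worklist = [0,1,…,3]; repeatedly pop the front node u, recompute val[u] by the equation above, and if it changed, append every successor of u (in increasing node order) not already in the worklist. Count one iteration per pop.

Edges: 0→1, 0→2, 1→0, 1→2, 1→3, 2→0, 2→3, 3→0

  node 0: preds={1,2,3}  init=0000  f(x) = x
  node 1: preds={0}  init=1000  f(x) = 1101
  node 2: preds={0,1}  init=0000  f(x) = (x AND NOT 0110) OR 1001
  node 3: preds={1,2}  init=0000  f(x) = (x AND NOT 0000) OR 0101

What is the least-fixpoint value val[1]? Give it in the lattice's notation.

Iteration log — 7 steps:
  step 1. node 0  ⊔preds=1000  new=1000  old=0000  +wl: 
  step 2. node 1  ⊔preds=1000  new=1101  old=1000  +wl: 0
  step 3. node 2  ⊔preds=1101  new=1001  old=0000  +wl: 
  step 4. node 3  ⊔preds=1101  new=1101  old=0000  +wl: 
  step 5. node 0  ⊔preds=1101  new=1101  old=1000  +wl: 1,2
  step 6. node 1  ⊔preds=1101  new=1101  stable
  step 7. node 2  ⊔preds=1101  new=1001  stable

Least fixpoint reached:
  node 0: 1101
  node 1: 1101
  node 2: 1001
  node 3: 1101

1101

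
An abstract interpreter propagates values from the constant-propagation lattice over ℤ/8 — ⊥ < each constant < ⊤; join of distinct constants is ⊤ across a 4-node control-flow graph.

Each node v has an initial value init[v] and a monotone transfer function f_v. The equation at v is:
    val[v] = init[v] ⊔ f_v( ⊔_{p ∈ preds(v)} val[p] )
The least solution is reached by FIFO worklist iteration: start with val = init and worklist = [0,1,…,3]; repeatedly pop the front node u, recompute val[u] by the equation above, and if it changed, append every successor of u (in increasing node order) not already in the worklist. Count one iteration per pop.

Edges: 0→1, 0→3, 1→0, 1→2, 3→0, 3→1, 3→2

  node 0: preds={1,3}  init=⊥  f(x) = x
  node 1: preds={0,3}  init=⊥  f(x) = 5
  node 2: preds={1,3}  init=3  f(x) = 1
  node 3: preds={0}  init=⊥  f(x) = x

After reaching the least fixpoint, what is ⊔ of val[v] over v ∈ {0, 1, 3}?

5

Trace (10 dequeues):
  [1] u=0 | in ⊥ | out ⊥ | ==
  [2] u=1 | in ⊥ | out 5 | prev ⊥ | push {0}
  [3] u=2 | in 5 | out ⊤ | prev 3 | push {}
  [4] u=3 | in ⊥ | out ⊥ | ==
  [5] u=0 | in 5 | out 5 | prev ⊥ | push {1,3}
  [6] u=1 | in 5 | out 5 | ==
  [7] u=3 | in 5 | out 5 | prev ⊥ | push {0,1,2}
  [8] u=0 | in 5 | out 5 | ==
  [9] u=1 | in 5 | out 5 | ==
  [10] u=2 | in 5 | out ⊤ | ==

Converged values:
  [0] 5
  [1] 5
  [2] ⊤
  [3] 5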